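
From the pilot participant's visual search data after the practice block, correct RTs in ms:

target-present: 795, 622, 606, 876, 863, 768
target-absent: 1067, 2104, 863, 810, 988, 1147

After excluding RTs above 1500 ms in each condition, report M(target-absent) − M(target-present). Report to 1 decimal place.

target-absent: exclude 2104
M(target-present) = 4530/6 = 755.000
M(target-absent) = 4875/5 = 975.000
Difference = 975.000 − 755.000 = 220.000 ms

220.0 ms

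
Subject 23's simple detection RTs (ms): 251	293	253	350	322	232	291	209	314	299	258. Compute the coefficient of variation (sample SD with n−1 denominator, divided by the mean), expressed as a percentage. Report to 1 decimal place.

15.1%

n = 11, Σ = 3072, M = 279.2727
Σ(x−M)² = 17864.182; s = √(17864.182/10) = 42.2660
CV = 42.2660 / 279.2727 = 0.15134 = 15.134%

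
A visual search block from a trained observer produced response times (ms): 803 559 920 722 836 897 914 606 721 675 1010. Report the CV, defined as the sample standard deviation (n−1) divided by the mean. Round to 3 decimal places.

n = 11, Σ = 8663, M = 787.5455
Σ(x−M)² = 204170.727; s = √(204170.727/10) = 142.8883
CV = 142.8883 / 787.5455 = 0.18144

0.181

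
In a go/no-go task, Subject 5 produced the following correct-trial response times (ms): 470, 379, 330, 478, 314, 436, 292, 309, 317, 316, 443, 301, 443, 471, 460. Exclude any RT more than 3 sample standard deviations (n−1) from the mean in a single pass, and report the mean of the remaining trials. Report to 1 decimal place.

n = 15, ΣRT = 5759, M = 383.933
Σ(x−M)² = 77174.93; s = √(77174.93/14) = 74.246
Cutoffs: 383.933 ± 3·74.246 → [161.2, 606.7]
No RTs fall outside the cutoffs; all 15 retained. Mean = 5759/15 = 383.933

383.9 ms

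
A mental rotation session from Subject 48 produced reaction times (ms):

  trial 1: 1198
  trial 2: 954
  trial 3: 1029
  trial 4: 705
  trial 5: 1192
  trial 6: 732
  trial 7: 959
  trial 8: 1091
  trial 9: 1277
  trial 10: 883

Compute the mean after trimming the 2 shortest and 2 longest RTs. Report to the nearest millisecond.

1018 ms

Sorted: 705, 732, 883, 954, 959, 1029, 1091, 1192, 1198, 1277
Drop lowest 2 (705, 732) and highest 2 (1198, 1277)
Remaining (n=6): Σ = 6108, mean = 6108/6 = 1018.000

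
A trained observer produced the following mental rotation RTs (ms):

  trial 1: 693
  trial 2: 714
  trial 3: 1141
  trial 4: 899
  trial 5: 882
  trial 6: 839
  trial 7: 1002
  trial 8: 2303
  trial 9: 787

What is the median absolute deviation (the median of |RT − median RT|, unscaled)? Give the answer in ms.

120 ms

Sorted: 693, 714, 787, 839, 882, 899, 1002, 1141, 2303 → median = 882
|x − 882|: 189, 168, 259, 17, 0, 43, 120, 1421, 95
Sorted deviations: 0, 17, 43, 95, 120, 168, 189, 259, 1421 → MAD = 120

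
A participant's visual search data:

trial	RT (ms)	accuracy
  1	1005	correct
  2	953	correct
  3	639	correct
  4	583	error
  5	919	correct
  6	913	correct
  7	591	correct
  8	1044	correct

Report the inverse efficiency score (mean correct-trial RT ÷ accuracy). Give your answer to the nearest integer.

990 ms

Correct trials (n=7): 1005, 953, 639, 919, 913, 591, 1044
Mean correct RT = 6064/7 = 866.2857 ms
Proportion correct = 7/8
IES = 866.2857 / (7/8) = 990.041 ms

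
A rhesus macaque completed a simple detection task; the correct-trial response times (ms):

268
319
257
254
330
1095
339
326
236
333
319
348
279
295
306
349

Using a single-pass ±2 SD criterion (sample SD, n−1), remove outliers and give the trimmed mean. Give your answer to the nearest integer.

n = 16, ΣRT = 5653, M = 353.312
Σ(x−M)² = 605749.44; s = √(605749.44/15) = 200.956
Cutoffs: 353.312 ± 2·200.956 → [-48.6, 755.2]
Outside: 1095 → excluded.
Retained (n=15): Σ = 4558, mean = 4558/15 = 303.867

304 ms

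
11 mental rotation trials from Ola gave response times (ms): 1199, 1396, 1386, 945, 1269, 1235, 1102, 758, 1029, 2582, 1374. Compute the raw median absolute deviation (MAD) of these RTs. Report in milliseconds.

151 ms

Sorted: 758, 945, 1029, 1102, 1199, 1235, 1269, 1374, 1386, 1396, 2582 → median = 1235
|x − 1235|: 36, 161, 151, 290, 34, 0, 133, 477, 206, 1347, 139
Sorted deviations: 0, 34, 36, 133, 139, 151, 161, 206, 290, 477, 1347 → MAD = 151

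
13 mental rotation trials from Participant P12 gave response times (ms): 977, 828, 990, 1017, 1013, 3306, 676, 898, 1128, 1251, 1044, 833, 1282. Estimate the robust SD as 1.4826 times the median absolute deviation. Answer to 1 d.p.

170.5 ms

Sorted: 676, 828, 833, 898, 977, 990, 1013, 1017, 1044, 1128, 1251, 1282, 3306 → median = 1013
|x − 1013| sorted: 0, 4, 23, 31, 36, 115, 115, 180, 185, 238, 269, 337, 2293 → MAD = 115
Robust SD ≈ 1.4826 × 115 = 170.499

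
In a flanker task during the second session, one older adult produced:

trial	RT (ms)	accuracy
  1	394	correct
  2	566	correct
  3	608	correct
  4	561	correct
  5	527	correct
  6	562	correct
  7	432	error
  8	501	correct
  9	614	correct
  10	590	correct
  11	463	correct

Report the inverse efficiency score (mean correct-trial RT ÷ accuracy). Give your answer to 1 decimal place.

592.5 ms

Correct trials (n=10): 394, 566, 608, 561, 527, 562, 501, 614, 590, 463
Mean correct RT = 5386/10 = 538.6000 ms
Proportion correct = 10/11
IES = 538.6000 / (10/11) = 592.460 ms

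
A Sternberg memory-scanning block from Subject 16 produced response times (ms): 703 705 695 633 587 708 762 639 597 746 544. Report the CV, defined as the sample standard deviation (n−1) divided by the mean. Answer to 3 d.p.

0.105

n = 11, Σ = 7319, M = 665.3636
Σ(x−M)² = 48810.545; s = √(48810.545/10) = 69.8645
CV = 69.8645 / 665.3636 = 0.10500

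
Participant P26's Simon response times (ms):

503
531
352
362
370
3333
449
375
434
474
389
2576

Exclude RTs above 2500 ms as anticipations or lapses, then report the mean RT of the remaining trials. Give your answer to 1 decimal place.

Excluded: 2576, 3333
Retained (n=10): Σ = 4239
Mean = 4239/10 = 423.9000

423.9 ms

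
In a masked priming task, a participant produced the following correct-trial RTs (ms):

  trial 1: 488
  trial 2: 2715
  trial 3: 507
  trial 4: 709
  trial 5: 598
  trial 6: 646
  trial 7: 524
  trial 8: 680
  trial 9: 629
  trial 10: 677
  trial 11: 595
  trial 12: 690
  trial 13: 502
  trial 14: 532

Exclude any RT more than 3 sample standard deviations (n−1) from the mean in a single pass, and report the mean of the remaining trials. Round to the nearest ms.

598 ms

n = 14, ΣRT = 10492, M = 749.429
Σ(x−M)² = 4237113.43; s = √(4237113.43/13) = 570.904
Cutoffs: 749.429 ± 3·570.904 → [-963.3, 2462.1]
Outside: 2715 → excluded.
Retained (n=13): Σ = 7777, mean = 7777/13 = 598.231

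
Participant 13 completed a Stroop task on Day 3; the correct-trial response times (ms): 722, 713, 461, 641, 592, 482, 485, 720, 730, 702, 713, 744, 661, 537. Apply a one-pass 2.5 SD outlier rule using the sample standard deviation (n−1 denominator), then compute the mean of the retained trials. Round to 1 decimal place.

n = 14, ΣRT = 8903, M = 635.929
Σ(x−M)² = 140694.93; s = √(140694.93/13) = 104.032
Cutoffs: 635.929 ± 2.5·104.032 → [375.8, 896.0]
No RTs fall outside the cutoffs; all 14 retained. Mean = 8903/14 = 635.929

635.9 ms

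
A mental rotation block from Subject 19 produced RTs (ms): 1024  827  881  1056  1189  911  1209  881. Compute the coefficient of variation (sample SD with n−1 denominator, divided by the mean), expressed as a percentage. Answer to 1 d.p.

14.6%

n = 8, Σ = 7978, M = 997.2500
Σ(x−M)² = 149225.500; s = √(149225.500/7) = 146.0066
CV = 146.0066 / 997.2500 = 0.14641 = 14.641%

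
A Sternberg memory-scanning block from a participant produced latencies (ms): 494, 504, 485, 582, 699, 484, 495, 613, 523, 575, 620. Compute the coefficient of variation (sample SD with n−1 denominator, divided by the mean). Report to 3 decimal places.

0.128

n = 11, Σ = 6074, M = 552.1818
Σ(x−M)² = 50253.636; s = √(50253.636/10) = 70.8898
CV = 70.8898 / 552.1818 = 0.12838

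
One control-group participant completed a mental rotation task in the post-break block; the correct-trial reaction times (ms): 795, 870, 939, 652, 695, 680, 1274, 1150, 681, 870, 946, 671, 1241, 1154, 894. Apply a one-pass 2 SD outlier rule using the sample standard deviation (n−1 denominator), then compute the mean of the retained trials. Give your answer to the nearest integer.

n = 15, ΣRT = 13512, M = 900.800
Σ(x−M)² = 651992.40; s = √(651992.40/14) = 215.803
Cutoffs: 900.800 ± 2·215.803 → [469.2, 1332.4]
No RTs fall outside the cutoffs; all 15 retained. Mean = 13512/15 = 900.800

901 ms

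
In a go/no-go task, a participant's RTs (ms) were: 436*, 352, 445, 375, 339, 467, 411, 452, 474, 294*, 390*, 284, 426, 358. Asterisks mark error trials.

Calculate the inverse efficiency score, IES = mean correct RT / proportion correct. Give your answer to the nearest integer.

507 ms

Correct trials (n=11): 352, 445, 375, 339, 467, 411, 452, 474, 284, 426, 358
Mean correct RT = 4383/11 = 398.4545 ms
Proportion correct = 11/14
IES = 398.4545 / (11/14) = 507.124 ms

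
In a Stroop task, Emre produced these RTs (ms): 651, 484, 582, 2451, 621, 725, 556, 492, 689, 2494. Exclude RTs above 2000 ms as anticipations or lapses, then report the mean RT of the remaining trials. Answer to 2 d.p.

600.00 ms

Excluded: 2451, 2494
Retained (n=8): Σ = 4800
Mean = 4800/8 = 600.0000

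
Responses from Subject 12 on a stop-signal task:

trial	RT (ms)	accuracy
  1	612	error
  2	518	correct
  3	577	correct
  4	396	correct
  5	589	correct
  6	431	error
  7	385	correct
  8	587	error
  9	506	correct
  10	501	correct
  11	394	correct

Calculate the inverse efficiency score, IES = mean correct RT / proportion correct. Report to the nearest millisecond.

Correct trials (n=8): 518, 577, 396, 589, 385, 506, 501, 394
Mean correct RT = 3866/8 = 483.2500 ms
Proportion correct = 8/11
IES = 483.2500 / (8/11) = 664.469 ms

664 ms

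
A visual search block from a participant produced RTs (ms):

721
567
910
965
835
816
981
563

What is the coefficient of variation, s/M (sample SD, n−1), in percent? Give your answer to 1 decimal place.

n = 8, Σ = 6358, M = 794.7500
Σ(x−M)² = 190045.500; s = √(190045.500/7) = 164.7706
CV = 164.7706 / 794.7500 = 0.20732 = 20.732%

20.7%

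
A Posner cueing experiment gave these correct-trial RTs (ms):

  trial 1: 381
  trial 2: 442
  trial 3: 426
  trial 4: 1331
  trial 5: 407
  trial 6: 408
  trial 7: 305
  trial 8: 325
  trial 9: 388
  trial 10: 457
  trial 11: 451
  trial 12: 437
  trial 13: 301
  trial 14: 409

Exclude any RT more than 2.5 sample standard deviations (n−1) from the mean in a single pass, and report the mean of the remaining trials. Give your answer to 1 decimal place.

n = 14, ΣRT = 6468, M = 462.000
Σ(x−M)² = 847754.00; s = √(847754.00/13) = 255.366
Cutoffs: 462.000 ± 2.5·255.366 → [-176.4, 1100.4]
Outside: 1331 → excluded.
Retained (n=13): Σ = 5137, mean = 5137/13 = 395.154

395.2 ms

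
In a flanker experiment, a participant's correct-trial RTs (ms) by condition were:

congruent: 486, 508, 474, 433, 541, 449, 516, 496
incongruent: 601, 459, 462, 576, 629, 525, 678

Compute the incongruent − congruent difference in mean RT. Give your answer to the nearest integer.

M(congruent) = 3903/8 = 487.875
M(incongruent) = 3930/7 = 561.429
Difference = 561.429 − 487.875 = 73.554 ms

74 ms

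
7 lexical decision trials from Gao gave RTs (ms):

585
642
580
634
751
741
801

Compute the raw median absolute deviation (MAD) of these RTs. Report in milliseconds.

62 ms

Sorted: 580, 585, 634, 642, 741, 751, 801 → median = 642
|x − 642|: 57, 0, 62, 8, 109, 99, 159
Sorted deviations: 0, 8, 57, 62, 99, 109, 159 → MAD = 62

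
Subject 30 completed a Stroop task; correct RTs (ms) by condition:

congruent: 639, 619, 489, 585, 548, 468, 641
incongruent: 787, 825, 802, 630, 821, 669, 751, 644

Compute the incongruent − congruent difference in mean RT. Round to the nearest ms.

M(congruent) = 3989/7 = 569.857
M(incongruent) = 5929/8 = 741.125
Difference = 741.125 − 569.857 = 171.268 ms

171 ms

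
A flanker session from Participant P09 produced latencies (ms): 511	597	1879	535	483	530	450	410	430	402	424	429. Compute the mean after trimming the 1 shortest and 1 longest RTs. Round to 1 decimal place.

Sorted: 402, 410, 424, 429, 430, 450, 483, 511, 530, 535, 597, 1879
Drop lowest 1 (402) and highest 1 (1879)
Remaining (n=10): Σ = 4799, mean = 4799/10 = 479.900

479.9 ms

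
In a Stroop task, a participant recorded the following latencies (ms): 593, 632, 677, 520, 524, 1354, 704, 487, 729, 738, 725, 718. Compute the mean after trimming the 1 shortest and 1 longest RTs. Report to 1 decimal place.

Sorted: 487, 520, 524, 593, 632, 677, 704, 718, 725, 729, 738, 1354
Drop lowest 1 (487) and highest 1 (1354)
Remaining (n=10): Σ = 6560, mean = 6560/10 = 656.000

656.0 ms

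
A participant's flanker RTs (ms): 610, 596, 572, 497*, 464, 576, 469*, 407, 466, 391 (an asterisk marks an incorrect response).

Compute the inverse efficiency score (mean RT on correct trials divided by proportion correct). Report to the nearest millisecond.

638 ms

Correct trials (n=8): 610, 596, 572, 464, 576, 407, 466, 391
Mean correct RT = 4082/8 = 510.2500 ms
Proportion correct = 8/10
IES = 510.2500 / (8/10) = 637.812 ms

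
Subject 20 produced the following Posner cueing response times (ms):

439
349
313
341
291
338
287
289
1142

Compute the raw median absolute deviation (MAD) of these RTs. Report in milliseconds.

47 ms

Sorted: 287, 289, 291, 313, 338, 341, 349, 439, 1142 → median = 338
|x − 338|: 101, 11, 25, 3, 47, 0, 51, 49, 804
Sorted deviations: 0, 3, 11, 25, 47, 49, 51, 101, 804 → MAD = 47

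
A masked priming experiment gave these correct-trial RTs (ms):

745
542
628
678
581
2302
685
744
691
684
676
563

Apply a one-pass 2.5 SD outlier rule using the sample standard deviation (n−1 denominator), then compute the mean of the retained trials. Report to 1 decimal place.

656.1 ms

n = 12, ΣRT = 9519, M = 793.250
Σ(x−M)² = 2530718.25; s = √(2530718.25/11) = 479.651
Cutoffs: 793.250 ± 2.5·479.651 → [-405.9, 1992.4]
Outside: 2302 → excluded.
Retained (n=11): Σ = 7217, mean = 7217/11 = 656.091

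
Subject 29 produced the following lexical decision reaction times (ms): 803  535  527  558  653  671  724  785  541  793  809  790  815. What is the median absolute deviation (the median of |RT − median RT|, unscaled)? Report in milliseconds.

Sorted: 527, 535, 541, 558, 653, 671, 724, 785, 790, 793, 803, 809, 815 → median = 724
|x − 724|: 79, 189, 197, 166, 71, 53, 0, 61, 183, 69, 85, 66, 91
Sorted deviations: 0, 53, 61, 66, 69, 71, 79, 85, 91, 166, 183, 189, 197 → MAD = 79

79 ms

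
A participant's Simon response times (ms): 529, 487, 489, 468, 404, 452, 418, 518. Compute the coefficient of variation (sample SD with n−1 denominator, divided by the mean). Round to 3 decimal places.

n = 8, Σ = 3765, M = 470.6250
Σ(x−M)² = 13819.875; s = √(13819.875/7) = 44.4327
CV = 44.4327 / 470.6250 = 0.09441

0.094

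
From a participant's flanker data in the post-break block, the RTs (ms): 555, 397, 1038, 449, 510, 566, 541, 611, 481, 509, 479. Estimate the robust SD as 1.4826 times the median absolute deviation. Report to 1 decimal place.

66.7 ms

Sorted: 397, 449, 479, 481, 509, 510, 541, 555, 566, 611, 1038 → median = 510
|x − 510| sorted: 0, 1, 29, 31, 31, 45, 56, 61, 101, 113, 528 → MAD = 45
Robust SD ≈ 1.4826 × 45 = 66.717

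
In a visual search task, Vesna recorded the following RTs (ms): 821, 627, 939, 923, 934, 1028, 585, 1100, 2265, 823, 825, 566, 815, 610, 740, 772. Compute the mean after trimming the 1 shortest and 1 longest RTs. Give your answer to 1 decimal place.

Sorted: 566, 585, 610, 627, 740, 772, 815, 821, 823, 825, 923, 934, 939, 1028, 1100, 2265
Drop lowest 1 (566) and highest 1 (2265)
Remaining (n=14): Σ = 11542, mean = 11542/14 = 824.429

824.4 ms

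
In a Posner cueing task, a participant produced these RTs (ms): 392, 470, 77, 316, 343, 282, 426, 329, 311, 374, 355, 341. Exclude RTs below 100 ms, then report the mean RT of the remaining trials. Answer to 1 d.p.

Excluded: 77
Retained (n=11): Σ = 3939
Mean = 3939/11 = 358.0909

358.1 ms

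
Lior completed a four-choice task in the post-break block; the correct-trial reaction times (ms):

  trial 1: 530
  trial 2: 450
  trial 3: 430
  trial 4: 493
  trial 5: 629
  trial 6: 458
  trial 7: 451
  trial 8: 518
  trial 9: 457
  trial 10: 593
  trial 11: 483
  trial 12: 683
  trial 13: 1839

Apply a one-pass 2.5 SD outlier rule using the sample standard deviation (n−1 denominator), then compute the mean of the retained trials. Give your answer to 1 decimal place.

514.6 ms

n = 13, ΣRT = 8014, M = 616.462
Σ(x−M)² = 1690353.23; s = √(1690353.23/12) = 375.317
Cutoffs: 616.462 ± 2.5·375.317 → [-321.8, 1554.8]
Outside: 1839 → excluded.
Retained (n=12): Σ = 6175, mean = 6175/12 = 514.583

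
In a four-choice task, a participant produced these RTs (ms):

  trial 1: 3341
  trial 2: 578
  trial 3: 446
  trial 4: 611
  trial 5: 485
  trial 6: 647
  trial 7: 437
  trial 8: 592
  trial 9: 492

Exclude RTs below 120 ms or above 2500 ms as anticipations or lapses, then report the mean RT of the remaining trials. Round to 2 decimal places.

536.00 ms

Excluded: 3341
Retained (n=8): Σ = 4288
Mean = 4288/8 = 536.0000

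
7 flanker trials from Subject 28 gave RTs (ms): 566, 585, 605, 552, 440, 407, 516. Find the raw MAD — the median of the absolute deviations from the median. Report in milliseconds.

36 ms

Sorted: 407, 440, 516, 552, 566, 585, 605 → median = 552
|x − 552|: 14, 33, 53, 0, 112, 145, 36
Sorted deviations: 0, 14, 33, 36, 53, 112, 145 → MAD = 36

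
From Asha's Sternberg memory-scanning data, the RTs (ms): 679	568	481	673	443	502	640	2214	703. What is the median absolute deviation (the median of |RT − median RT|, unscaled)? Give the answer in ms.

72 ms

Sorted: 443, 481, 502, 568, 640, 673, 679, 703, 2214 → median = 640
|x − 640|: 39, 72, 159, 33, 197, 138, 0, 1574, 63
Sorted deviations: 0, 33, 39, 63, 72, 138, 159, 197, 1574 → MAD = 72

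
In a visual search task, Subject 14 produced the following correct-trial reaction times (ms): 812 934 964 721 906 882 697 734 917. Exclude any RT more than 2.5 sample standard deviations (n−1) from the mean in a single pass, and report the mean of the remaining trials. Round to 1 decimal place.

n = 9, ΣRT = 7567, M = 840.778
Σ(x−M)² = 82885.56; s = √(82885.56/8) = 101.787
Cutoffs: 840.778 ± 2.5·101.787 → [586.3, 1095.2]
No RTs fall outside the cutoffs; all 9 retained. Mean = 7567/9 = 840.778

840.8 ms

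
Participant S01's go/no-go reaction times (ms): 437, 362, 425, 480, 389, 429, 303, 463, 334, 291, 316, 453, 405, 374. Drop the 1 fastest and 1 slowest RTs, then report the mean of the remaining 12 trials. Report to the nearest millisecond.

391 ms

Sorted: 291, 303, 316, 334, 362, 374, 389, 405, 425, 429, 437, 453, 463, 480
Drop lowest 1 (291) and highest 1 (480)
Remaining (n=12): Σ = 4690, mean = 4690/12 = 390.833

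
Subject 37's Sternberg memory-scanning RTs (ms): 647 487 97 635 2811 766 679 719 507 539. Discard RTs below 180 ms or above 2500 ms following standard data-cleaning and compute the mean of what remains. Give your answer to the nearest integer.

Excluded: 97, 2811
Retained (n=8): Σ = 4979
Mean = 4979/8 = 622.3750

622 ms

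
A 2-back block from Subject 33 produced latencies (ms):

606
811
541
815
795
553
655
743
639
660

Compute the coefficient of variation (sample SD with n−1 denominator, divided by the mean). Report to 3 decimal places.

0.152

n = 10, Σ = 6818, M = 681.8000
Σ(x−M)² = 96179.600; s = √(96179.600/9) = 103.3761
CV = 103.3761 / 681.8000 = 0.15162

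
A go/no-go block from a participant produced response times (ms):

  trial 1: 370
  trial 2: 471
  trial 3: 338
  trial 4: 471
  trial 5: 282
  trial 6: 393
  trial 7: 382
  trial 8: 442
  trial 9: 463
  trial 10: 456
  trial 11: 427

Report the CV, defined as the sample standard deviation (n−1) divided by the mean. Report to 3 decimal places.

0.151

n = 11, Σ = 4495, M = 408.6364
Σ(x−M)² = 37900.545; s = √(37900.545/10) = 61.5634
CV = 61.5634 / 408.6364 = 0.15066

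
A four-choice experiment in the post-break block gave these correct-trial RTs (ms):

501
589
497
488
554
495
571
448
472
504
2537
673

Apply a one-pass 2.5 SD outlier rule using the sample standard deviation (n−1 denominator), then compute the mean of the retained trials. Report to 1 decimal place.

526.5 ms

n = 12, ΣRT = 8329, M = 694.083
Σ(x−M)² = 3746838.92; s = √(3746838.92/11) = 583.628
Cutoffs: 694.083 ± 2.5·583.628 → [-765.0, 2153.2]
Outside: 2537 → excluded.
Retained (n=11): Σ = 5792, mean = 5792/11 = 526.545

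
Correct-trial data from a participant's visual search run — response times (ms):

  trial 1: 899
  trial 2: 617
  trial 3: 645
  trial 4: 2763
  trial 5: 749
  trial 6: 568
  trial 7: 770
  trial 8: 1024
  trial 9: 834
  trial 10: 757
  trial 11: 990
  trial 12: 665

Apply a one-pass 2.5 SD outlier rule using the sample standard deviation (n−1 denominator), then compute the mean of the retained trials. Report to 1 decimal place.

n = 12, ΣRT = 11281, M = 940.083
Σ(x−M)² = 3850034.92; s = √(3850034.92/11) = 591.611
Cutoffs: 940.083 ± 2.5·591.611 → [-538.9, 2419.1]
Outside: 2763 → excluded.
Retained (n=11): Σ = 8518, mean = 8518/11 = 774.364

774.4 ms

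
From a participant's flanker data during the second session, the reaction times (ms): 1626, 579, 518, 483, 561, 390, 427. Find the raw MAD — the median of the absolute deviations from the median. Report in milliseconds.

Sorted: 390, 427, 483, 518, 561, 579, 1626 → median = 518
|x − 518|: 1108, 61, 0, 35, 43, 128, 91
Sorted deviations: 0, 35, 43, 61, 91, 128, 1108 → MAD = 61

61 ms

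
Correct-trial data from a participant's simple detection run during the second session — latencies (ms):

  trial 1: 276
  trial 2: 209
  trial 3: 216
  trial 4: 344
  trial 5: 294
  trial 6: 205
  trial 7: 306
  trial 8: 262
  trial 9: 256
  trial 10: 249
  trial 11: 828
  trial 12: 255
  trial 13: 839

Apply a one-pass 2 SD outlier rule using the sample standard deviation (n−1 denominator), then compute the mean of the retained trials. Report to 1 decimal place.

261.1 ms

n = 13, ΣRT = 4539, M = 349.154
Σ(x−M)² = 572847.69; s = √(572847.69/12) = 218.489
Cutoffs: 349.154 ± 2·218.489 → [-87.8, 786.1]
Outside: 828, 839 → excluded.
Retained (n=11): Σ = 2872, mean = 2872/11 = 261.091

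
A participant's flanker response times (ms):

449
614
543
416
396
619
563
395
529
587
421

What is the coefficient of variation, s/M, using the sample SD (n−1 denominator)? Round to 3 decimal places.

n = 11, Σ = 5532, M = 502.9091
Σ(x−M)² = 79030.909; s = √(79030.909/10) = 88.8993
CV = 88.8993 / 502.9091 = 0.17677

0.177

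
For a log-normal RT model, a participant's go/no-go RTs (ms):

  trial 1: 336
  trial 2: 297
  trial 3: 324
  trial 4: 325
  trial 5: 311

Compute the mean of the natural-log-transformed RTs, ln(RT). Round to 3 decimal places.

5.763

ln(RT): 5.8171, 5.6937, 5.7807, 5.7838, 5.7398
Σ ln(RT) = 28.8152
Mean = 28.8152/5 = 5.76304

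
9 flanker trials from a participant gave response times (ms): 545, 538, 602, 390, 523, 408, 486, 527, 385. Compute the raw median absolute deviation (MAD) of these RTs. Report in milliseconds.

Sorted: 385, 390, 408, 486, 523, 527, 538, 545, 602 → median = 523
|x − 523|: 22, 15, 79, 133, 0, 115, 37, 4, 138
Sorted deviations: 0, 4, 15, 22, 37, 79, 115, 133, 138 → MAD = 37

37 ms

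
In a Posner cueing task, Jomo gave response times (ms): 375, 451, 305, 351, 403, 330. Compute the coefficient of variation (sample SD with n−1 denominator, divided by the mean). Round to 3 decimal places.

n = 6, Σ = 2215, M = 369.1667
Σ(x−M)² = 13856.833; s = √(13856.833/5) = 52.6438
CV = 52.6438 / 369.1667 = 0.14260

0.143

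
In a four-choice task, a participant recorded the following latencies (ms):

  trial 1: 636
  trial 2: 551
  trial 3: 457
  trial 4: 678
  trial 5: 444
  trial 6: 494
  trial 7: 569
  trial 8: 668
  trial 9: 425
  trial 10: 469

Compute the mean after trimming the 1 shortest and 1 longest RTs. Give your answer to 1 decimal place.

536.0 ms

Sorted: 425, 444, 457, 469, 494, 551, 569, 636, 668, 678
Drop lowest 1 (425) and highest 1 (678)
Remaining (n=8): Σ = 4288, mean = 4288/8 = 536.000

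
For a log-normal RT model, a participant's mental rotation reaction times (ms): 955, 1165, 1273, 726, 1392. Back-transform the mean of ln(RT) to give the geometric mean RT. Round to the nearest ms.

ln(RT): 6.8617, 7.0605, 7.1491, 6.5876, 7.2385
Mean ln(RT) = 34.8974/5 = 6.97947
Geometric mean = exp(6.97947) = 1074.35 ms

1074 ms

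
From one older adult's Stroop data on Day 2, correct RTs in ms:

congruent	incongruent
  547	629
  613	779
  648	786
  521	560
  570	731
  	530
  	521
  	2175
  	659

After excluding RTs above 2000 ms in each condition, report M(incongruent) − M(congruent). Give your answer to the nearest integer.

incongruent: exclude 2175
M(congruent) = 2899/5 = 579.800
M(incongruent) = 5195/8 = 649.375
Difference = 649.375 − 579.800 = 69.575 ms

70 ms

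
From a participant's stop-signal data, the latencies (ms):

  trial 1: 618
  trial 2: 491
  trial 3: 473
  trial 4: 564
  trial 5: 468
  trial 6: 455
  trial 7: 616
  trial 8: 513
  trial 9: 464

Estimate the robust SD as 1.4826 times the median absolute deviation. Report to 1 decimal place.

Sorted: 455, 464, 468, 473, 491, 513, 564, 616, 618 → median = 491
|x − 491| sorted: 0, 18, 22, 23, 27, 36, 73, 125, 127 → MAD = 27
Robust SD ≈ 1.4826 × 27 = 40.030

40.0 ms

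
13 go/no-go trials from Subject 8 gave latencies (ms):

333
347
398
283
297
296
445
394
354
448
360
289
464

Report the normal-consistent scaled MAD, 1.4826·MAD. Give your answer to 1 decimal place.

Sorted: 283, 289, 296, 297, 333, 347, 354, 360, 394, 398, 445, 448, 464 → median = 354
|x − 354| sorted: 0, 6, 7, 21, 40, 44, 57, 58, 65, 71, 91, 94, 110 → MAD = 57
Robust SD ≈ 1.4826 × 57 = 84.508

84.5 ms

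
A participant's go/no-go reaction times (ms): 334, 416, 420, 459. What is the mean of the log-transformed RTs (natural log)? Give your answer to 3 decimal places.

6.003

ln(RT): 5.8111, 6.0307, 6.0403, 6.1291
Σ ln(RT) = 24.0111
Mean = 24.0111/4 = 6.00278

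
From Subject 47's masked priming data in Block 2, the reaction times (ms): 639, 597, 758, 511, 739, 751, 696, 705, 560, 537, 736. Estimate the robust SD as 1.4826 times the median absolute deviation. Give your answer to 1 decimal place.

Sorted: 511, 537, 560, 597, 639, 696, 705, 736, 739, 751, 758 → median = 696
|x − 696| sorted: 0, 9, 40, 43, 55, 57, 62, 99, 136, 159, 185 → MAD = 57
Robust SD ≈ 1.4826 × 57 = 84.508

84.5 ms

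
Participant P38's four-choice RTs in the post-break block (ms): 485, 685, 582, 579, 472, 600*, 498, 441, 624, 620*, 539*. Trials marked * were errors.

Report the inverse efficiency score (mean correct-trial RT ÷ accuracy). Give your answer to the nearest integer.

750 ms

Correct trials (n=8): 485, 685, 582, 579, 472, 498, 441, 624
Mean correct RT = 4366/8 = 545.7500 ms
Proportion correct = 8/11
IES = 545.7500 / (8/11) = 750.406 ms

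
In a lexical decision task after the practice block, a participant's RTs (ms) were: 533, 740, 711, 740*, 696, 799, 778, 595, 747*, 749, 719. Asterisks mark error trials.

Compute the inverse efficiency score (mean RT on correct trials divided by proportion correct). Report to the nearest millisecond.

858 ms

Correct trials (n=9): 533, 740, 711, 696, 799, 778, 595, 749, 719
Mean correct RT = 6320/9 = 702.2222 ms
Proportion correct = 9/11
IES = 702.2222 / (9/11) = 858.272 ms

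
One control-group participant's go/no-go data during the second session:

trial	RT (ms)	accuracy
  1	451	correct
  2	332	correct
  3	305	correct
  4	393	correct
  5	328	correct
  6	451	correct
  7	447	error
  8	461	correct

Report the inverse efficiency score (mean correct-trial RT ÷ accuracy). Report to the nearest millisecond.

Correct trials (n=7): 451, 332, 305, 393, 328, 451, 461
Mean correct RT = 2721/7 = 388.7143 ms
Proportion correct = 7/8
IES = 388.7143 / (7/8) = 444.245 ms

444 ms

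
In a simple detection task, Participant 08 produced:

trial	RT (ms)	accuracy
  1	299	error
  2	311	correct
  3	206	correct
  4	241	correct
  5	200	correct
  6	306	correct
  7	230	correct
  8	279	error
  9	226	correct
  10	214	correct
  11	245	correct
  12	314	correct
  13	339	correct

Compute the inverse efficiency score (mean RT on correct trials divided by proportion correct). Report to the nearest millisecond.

Correct trials (n=11): 311, 206, 241, 200, 306, 230, 226, 214, 245, 314, 339
Mean correct RT = 2832/11 = 257.4545 ms
Proportion correct = 11/13
IES = 257.4545 / (11/13) = 304.264 ms

304 ms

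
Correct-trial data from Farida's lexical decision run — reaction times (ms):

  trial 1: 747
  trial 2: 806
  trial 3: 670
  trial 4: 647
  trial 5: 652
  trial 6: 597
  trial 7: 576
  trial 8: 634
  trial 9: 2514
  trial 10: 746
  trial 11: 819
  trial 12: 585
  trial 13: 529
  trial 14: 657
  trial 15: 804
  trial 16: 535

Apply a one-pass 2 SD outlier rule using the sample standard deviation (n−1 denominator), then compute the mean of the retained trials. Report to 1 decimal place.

n = 16, ΣRT = 12518, M = 782.375
Σ(x−M)² = 3330457.75; s = √(3330457.75/15) = 471.201
Cutoffs: 782.375 ± 2·471.201 → [-160.0, 1724.8]
Outside: 2514 → excluded.
Retained (n=15): Σ = 10004, mean = 10004/15 = 666.933

666.9 ms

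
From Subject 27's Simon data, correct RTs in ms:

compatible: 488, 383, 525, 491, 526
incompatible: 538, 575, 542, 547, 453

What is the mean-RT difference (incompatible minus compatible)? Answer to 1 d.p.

M(compatible) = 2413/5 = 482.600
M(incompatible) = 2655/5 = 531.000
Difference = 531.000 − 482.600 = 48.400 ms

48.4 ms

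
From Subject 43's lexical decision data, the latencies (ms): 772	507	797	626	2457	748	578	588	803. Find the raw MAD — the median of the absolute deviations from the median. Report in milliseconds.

122 ms

Sorted: 507, 578, 588, 626, 748, 772, 797, 803, 2457 → median = 748
|x − 748|: 24, 241, 49, 122, 1709, 0, 170, 160, 55
Sorted deviations: 0, 24, 49, 55, 122, 160, 170, 241, 1709 → MAD = 122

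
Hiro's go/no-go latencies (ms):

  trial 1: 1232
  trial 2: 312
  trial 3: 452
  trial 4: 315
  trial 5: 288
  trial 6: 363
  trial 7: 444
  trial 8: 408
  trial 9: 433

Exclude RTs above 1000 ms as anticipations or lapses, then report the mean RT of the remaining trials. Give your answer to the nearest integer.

Excluded: 1232
Retained (n=8): Σ = 3015
Mean = 3015/8 = 376.8750

377 ms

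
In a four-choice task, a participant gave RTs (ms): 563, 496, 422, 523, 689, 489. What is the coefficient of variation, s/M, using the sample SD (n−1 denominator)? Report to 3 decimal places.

0.171

n = 6, Σ = 3182, M = 530.3333
Σ(x−M)² = 40919.333; s = √(40919.333/5) = 90.4647
CV = 90.4647 / 530.3333 = 0.17058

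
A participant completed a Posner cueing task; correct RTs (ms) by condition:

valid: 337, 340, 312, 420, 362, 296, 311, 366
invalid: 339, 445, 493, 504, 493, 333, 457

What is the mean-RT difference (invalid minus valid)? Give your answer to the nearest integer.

95 ms

M(valid) = 2744/8 = 343.000
M(invalid) = 3064/7 = 437.714
Difference = 437.714 − 343.000 = 94.714 ms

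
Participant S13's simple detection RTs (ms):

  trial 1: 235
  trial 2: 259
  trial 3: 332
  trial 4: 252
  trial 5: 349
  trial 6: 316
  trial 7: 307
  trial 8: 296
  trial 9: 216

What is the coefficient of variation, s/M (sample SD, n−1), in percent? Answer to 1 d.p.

16.1%

n = 9, Σ = 2562, M = 284.6667
Σ(x−M)² = 16896.000; s = √(16896.000/8) = 45.9565
CV = 45.9565 / 284.6667 = 0.16144 = 16.144%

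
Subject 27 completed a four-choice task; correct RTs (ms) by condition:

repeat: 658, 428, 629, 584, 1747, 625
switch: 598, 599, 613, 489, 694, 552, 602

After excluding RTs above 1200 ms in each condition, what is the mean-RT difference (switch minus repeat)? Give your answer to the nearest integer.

repeat: exclude 1747
M(repeat) = 2924/5 = 584.800
M(switch) = 4147/7 = 592.429
Difference = 592.429 − 584.800 = 7.629 ms

8 ms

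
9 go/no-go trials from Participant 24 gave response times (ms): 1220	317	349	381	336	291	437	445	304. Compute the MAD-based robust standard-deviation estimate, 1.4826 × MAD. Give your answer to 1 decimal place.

Sorted: 291, 304, 317, 336, 349, 381, 437, 445, 1220 → median = 349
|x − 349| sorted: 0, 13, 32, 32, 45, 58, 88, 96, 871 → MAD = 45
Robust SD ≈ 1.4826 × 45 = 66.717

66.7 ms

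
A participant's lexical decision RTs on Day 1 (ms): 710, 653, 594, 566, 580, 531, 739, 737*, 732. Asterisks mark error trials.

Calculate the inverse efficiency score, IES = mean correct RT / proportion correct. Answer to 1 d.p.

717.9 ms

Correct trials (n=8): 710, 653, 594, 566, 580, 531, 739, 732
Mean correct RT = 5105/8 = 638.1250 ms
Proportion correct = 8/9
IES = 638.1250 / (8/9) = 717.891 ms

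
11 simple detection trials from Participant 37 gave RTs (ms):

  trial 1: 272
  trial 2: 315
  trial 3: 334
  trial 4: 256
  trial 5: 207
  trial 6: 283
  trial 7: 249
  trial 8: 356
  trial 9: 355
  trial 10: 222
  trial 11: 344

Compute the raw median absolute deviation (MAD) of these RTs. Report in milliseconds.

Sorted: 207, 222, 249, 256, 272, 283, 315, 334, 344, 355, 356 → median = 283
|x − 283|: 11, 32, 51, 27, 76, 0, 34, 73, 72, 61, 61
Sorted deviations: 0, 11, 27, 32, 34, 51, 61, 61, 72, 73, 76 → MAD = 51

51 ms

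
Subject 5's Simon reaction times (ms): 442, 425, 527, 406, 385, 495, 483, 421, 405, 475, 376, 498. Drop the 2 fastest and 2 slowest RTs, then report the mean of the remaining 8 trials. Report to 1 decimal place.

444.0 ms

Sorted: 376, 385, 405, 406, 421, 425, 442, 475, 483, 495, 498, 527
Drop lowest 2 (376, 385) and highest 2 (498, 527)
Remaining (n=8): Σ = 3552, mean = 3552/8 = 444.000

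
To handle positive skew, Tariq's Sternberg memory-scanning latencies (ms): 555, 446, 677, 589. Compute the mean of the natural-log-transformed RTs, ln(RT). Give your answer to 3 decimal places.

6.329

ln(RT): 6.3190, 6.1003, 6.5177, 6.3784
Σ ln(RT) = 25.3154
Mean = 25.3154/4 = 6.32885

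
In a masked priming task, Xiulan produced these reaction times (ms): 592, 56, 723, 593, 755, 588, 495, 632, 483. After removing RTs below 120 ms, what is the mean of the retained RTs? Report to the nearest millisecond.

608 ms

Excluded: 56
Retained (n=8): Σ = 4861
Mean = 4861/8 = 607.6250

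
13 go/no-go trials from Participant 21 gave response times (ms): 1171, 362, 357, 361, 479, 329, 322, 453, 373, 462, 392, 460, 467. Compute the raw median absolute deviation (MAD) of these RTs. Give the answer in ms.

Sorted: 322, 329, 357, 361, 362, 373, 392, 453, 460, 462, 467, 479, 1171 → median = 392
|x − 392|: 779, 30, 35, 31, 87, 63, 70, 61, 19, 70, 0, 68, 75
Sorted deviations: 0, 19, 30, 31, 35, 61, 63, 68, 70, 70, 75, 87, 779 → MAD = 63

63 ms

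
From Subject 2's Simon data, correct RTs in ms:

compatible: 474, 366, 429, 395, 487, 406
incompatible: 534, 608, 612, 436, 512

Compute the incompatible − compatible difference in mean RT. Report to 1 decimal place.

M(compatible) = 2557/6 = 426.167
M(incompatible) = 2702/5 = 540.400
Difference = 540.400 − 426.167 = 114.233 ms

114.2 ms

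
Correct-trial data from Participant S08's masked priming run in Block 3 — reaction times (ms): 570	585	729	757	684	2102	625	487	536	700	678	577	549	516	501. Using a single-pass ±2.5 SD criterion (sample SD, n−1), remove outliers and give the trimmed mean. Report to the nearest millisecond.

607 ms

n = 15, ΣRT = 10596, M = 706.400
Σ(x−M)² = 2189221.60; s = √(2189221.60/14) = 395.440
Cutoffs: 706.400 ± 2.5·395.440 → [-282.2, 1695.0]
Outside: 2102 → excluded.
Retained (n=14): Σ = 8494, mean = 8494/14 = 606.714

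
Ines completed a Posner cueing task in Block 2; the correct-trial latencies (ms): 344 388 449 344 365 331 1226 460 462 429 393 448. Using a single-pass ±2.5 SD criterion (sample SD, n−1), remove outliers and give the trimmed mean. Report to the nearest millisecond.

n = 12, ΣRT = 5639, M = 469.917
Σ(x−M)² = 649056.92; s = √(649056.92/11) = 242.910
Cutoffs: 469.917 ± 2.5·242.910 → [-137.4, 1077.2]
Outside: 1226 → excluded.
Retained (n=11): Σ = 4413, mean = 4413/11 = 401.182

401 ms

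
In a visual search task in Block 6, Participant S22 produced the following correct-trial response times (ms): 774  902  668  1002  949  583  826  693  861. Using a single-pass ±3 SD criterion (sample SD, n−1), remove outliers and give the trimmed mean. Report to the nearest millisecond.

n = 9, ΣRT = 7258, M = 806.444
Σ(x−M)² = 154070.22; s = √(154070.22/8) = 138.776
Cutoffs: 806.444 ± 3·138.776 → [390.1, 1222.8]
No RTs fall outside the cutoffs; all 9 retained. Mean = 7258/9 = 806.444

806 ms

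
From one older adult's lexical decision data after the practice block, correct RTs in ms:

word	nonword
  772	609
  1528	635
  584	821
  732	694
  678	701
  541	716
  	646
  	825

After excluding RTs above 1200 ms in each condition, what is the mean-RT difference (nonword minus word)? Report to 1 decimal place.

word: exclude 1528
M(word) = 3307/5 = 661.400
M(nonword) = 5647/8 = 705.875
Difference = 705.875 − 661.400 = 44.475 ms

44.5 ms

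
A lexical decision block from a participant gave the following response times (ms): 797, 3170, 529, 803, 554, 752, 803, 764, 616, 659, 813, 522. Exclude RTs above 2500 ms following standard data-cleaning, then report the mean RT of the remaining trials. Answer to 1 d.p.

Excluded: 3170
Retained (n=11): Σ = 7612
Mean = 7612/11 = 692.0000

692.0 ms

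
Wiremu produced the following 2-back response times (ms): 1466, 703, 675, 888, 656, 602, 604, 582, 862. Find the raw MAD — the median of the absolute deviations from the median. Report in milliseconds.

73 ms

Sorted: 582, 602, 604, 656, 675, 703, 862, 888, 1466 → median = 675
|x − 675|: 791, 28, 0, 213, 19, 73, 71, 93, 187
Sorted deviations: 0, 19, 28, 71, 73, 93, 187, 213, 791 → MAD = 73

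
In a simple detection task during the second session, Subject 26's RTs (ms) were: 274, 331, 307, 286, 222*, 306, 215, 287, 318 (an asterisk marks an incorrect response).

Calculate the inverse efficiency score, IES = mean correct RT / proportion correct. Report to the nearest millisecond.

327 ms

Correct trials (n=8): 274, 331, 307, 286, 306, 215, 287, 318
Mean correct RT = 2324/8 = 290.5000 ms
Proportion correct = 8/9
IES = 290.5000 / (8/9) = 326.812 ms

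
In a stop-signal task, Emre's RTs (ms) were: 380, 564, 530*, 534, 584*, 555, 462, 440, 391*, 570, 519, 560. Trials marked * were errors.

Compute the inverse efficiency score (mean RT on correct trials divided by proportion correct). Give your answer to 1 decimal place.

Correct trials (n=9): 380, 564, 534, 555, 462, 440, 570, 519, 560
Mean correct RT = 4584/9 = 509.3333 ms
Proportion correct = 9/12
IES = 509.3333 / (9/12) = 679.111 ms

679.1 ms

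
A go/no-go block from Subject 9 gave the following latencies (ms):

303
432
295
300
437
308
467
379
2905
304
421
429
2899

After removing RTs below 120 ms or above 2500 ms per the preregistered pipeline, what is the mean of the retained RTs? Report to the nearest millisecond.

Excluded: 2899, 2905
Retained (n=11): Σ = 4075
Mean = 4075/11 = 370.4545

370 ms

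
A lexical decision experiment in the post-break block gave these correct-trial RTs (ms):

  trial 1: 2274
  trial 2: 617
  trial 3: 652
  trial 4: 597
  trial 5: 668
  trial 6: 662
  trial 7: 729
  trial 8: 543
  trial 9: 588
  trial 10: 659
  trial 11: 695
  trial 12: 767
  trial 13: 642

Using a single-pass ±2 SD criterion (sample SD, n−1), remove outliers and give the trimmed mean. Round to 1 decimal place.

n = 13, ΣRT = 10093, M = 776.385
Σ(x−M)² = 2471489.08; s = √(2471489.08/12) = 453.825
Cutoffs: 776.385 ± 2·453.825 → [-131.3, 1684.0]
Outside: 2274 → excluded.
Retained (n=12): Σ = 7819, mean = 7819/12 = 651.583

651.6 ms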